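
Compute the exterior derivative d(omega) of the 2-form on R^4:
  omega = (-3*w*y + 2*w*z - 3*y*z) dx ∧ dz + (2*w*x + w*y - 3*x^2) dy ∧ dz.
d(omega) = (5*w - 6*x + 3*z) dx ∧ dy ∧ dz + (-3*y + 2*z) dx ∧ dz ∧ dw + (2*x + y) dy ∧ dz ∧ dw

For a 2-form omega = sum_{i<j} g_{ij} dx_i ∧ dx_j, the exterior derivative is
  d(omega) = sum_{i<j} d(g_{ij}) ∧ dx_i ∧ dx_j = sum_{i<j, k} (∂g_{ij}/∂x_k) dx_k ∧ dx_i ∧ dx_j.
Expand each term, using dx_k ∧ dx_i ∧ dx_j = sgn(permutation) dx_{(a)} ∧ dx_{(b)} ∧ dx_{(c)} with (a < b < c) sorted:
  d(-3*w*y + 2*w*z - 3*y*z) includes (∂/∂y)(-3*w*y + 2*w*z - 3*y*z) dy = (-3*w - 3*z) dy, which multiplied by dx ∧ dz gives (3*w + 3*z) dx ∧ dy ∧ dz
  d(-3*w*y + 2*w*z - 3*y*z) includes (∂/∂w)(-3*w*y + 2*w*z - 3*y*z) dw = (-3*y + 2*z) dw, which multiplied by dx ∧ dz gives (-3*y + 2*z) dx ∧ dz ∧ dw
  d(2*w*x + w*y - 3*x^2) includes (∂/∂x)(2*w*x + w*y - 3*x^2) dx = (2*w - 6*x) dx, which multiplied by dy ∧ dz gives (2*w - 6*x) dx ∧ dy ∧ dz
  d(2*w*x + w*y - 3*x^2) includes (∂/∂w)(2*w*x + w*y - 3*x^2) dw = (2*x + y) dw, which multiplied by dy ∧ dz gives (2*x + y) dy ∧ dz ∧ dw
Collecting like 3-forms: d(omega) = (5*w - 6*x + 3*z) dx ∧ dy ∧ dz + (-3*y + 2*z) dx ∧ dz ∧ dw + (2*x + y) dy ∧ dz ∧ dw.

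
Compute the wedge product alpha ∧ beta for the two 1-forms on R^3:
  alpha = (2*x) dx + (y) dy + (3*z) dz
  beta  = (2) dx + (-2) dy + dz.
alpha ∧ beta = (-4*x - 2*y) dx ∧ dy + (2*x - 6*z) dx ∧ dz + (y + 6*z) dy ∧ dz

Distribute the wedge, using dx_i ∧ dx_j = -dx_j ∧ dx_i and dx_i ∧ dx_i = 0. For each pair (i, j) with i < j, the coefficient of dx_i ∧ dx_j in alpha ∧ beta is (alpha_i * beta_j - alpha_j * beta_i). Collecting: alpha ∧ beta = (-4*x - 2*y) dx ∧ dy + (2*x - 6*z) dx ∧ dz + (y + 6*z) dy ∧ dz.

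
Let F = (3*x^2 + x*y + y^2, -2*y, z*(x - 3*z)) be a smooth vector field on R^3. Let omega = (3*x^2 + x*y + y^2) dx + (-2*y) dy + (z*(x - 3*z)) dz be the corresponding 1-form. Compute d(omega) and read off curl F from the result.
d(omega) = (0) dy ∧ dz + (-z) dz ∧ dx + (-x - 2*y) dx ∧ dy; curl F = (0, -z, -x - 2*y)

d omega = sum_{i<j} (∂f_j/∂x_i - ∂f_i/∂x_j) dx_i ∧ dx_j. Under the identification (dy ∧ dz, dz ∧ dx, dx ∧ dy) ↔ (e_x, e_y, e_z), the coefficients are exactly the components of curl F. Compute:
  ∂R/∂y - ∂Q/∂z = (0) - (0) = 0
  ∂P/∂z - ∂R/∂x = (0) - (z) = -z
  ∂Q/∂x - ∂P/∂y = (0) - (x + 2*y) = -x - 2*y.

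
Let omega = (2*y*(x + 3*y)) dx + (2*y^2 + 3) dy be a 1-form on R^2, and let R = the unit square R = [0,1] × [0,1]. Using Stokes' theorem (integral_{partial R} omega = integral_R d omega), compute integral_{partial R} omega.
integral_(partial R) omega = -7

Stokes: integral_partial_R omega = integral_R d omega with d omega = (∂Q/∂x - ∂P/∂y) dx ∧ dy.
  ∂Q/∂x = 0
  ∂P/∂y = 2*x + 12*y
  integrand = ∂Q/∂x - ∂P/∂y = -2*x - 12*y.
Integrating over R: integral_0^1 integral_0^1 (-2*x - 12*y) dx dy = -7.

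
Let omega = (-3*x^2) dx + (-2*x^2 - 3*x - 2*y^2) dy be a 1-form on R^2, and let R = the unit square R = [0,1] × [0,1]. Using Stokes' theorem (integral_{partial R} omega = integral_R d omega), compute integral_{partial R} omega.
integral_(partial R) omega = -5

Stokes: integral_partial_R omega = integral_R d omega with d omega = (∂Q/∂x - ∂P/∂y) dx ∧ dy.
  ∂Q/∂x = -4*x - 3
  ∂P/∂y = 0
  integrand = ∂Q/∂x - ∂P/∂y = -4*x - 3.
Integrating over R: integral_0^1 integral_0^1 (-4*x - 3) dx dy = -5.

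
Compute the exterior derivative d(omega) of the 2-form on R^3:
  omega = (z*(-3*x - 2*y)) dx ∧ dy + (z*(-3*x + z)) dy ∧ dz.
d(omega) = (-3*x - 2*y - 3*z) dx ∧ dy ∧ dz

For a 2-form omega = sum_{i<j} g_{ij} dx_i ∧ dx_j, the exterior derivative is
  d(omega) = sum_{i<j} d(g_{ij}) ∧ dx_i ∧ dx_j = sum_{i<j, k} (∂g_{ij}/∂x_k) dx_k ∧ dx_i ∧ dx_j.
Expand each term, using dx_k ∧ dx_i ∧ dx_j = sgn(permutation) dx_{(a)} ∧ dx_{(b)} ∧ dx_{(c)} with (a < b < c) sorted:
  d(z*(-3*x - 2*y)) includes (∂/∂z)(z*(-3*x - 2*y)) dz = (-3*x - 2*y) dz, which multiplied by dx ∧ dy gives (-3*x - 2*y) dx ∧ dy ∧ dz
  d(z*(-3*x + z)) includes (∂/∂x)(z*(-3*x + z)) dx = (-3*z) dx, which multiplied by dy ∧ dz gives (-3*z) dx ∧ dy ∧ dz
Collecting like 3-forms: d(omega) = (-3*x - 2*y - 3*z) dx ∧ dy ∧ dz.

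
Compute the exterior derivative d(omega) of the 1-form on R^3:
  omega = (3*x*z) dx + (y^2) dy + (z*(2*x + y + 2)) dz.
d(omega) = (-3*x + 2*z) dx ∧ dz + (z) dy ∧ dz

For a 1-form omega = sum_i f_i dx_i, the exterior derivative is
  d(omega) = sum_{i < j} (∂f_j/∂x_i - ∂f_i/∂x_j) dx_i ∧ dx_j.
  coefficient of dx ∧ dz: ∂f_3/∂x - ∂f_1/∂z = ∂(z*(2*x + y + 2))/∂x - ∂(3*x*z)/∂z = -3*x + 2*z
  coefficient of dy ∧ dz: ∂f_3/∂y - ∂f_2/∂z = ∂(z*(2*x + y + 2))/∂y - ∂(y^2)/∂z = z
Assembling: d(omega) = (-3*x + 2*z) dx ∧ dz + (z) dy ∧ dz.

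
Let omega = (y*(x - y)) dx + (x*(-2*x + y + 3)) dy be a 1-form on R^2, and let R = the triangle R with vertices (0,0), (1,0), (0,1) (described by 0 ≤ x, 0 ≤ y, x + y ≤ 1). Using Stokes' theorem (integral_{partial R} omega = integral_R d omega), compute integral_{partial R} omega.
integral_(partial R) omega = 7/6

Stokes: integral_partial_R omega = integral_R d omega with d omega = (∂Q/∂x - ∂P/∂y) dx ∧ dy.
  ∂Q/∂x = -4*x + y + 3
  ∂P/∂y = x - 2*y
  integrand = ∂Q/∂x - ∂P/∂y = -5*x + 3*y + 3.
Integrating over R: integral_0^1 integral_0^{1-x} (-5*x + 3*y + 3) dy dx = 7/6.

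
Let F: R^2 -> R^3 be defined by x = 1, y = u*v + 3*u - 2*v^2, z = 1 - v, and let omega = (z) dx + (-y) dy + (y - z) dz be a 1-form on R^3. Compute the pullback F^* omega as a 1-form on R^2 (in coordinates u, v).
F^* omega = (-u*v^2 - 6*u*v - 9*u + 2*v^3 + 6*v^2) du + (-u^2*v - 3*u^2 + 6*u*v^2 + 11*u*v - 3*u - 8*v^3 + 2*v^2 - v + 1) dv

Using F^*(f dg) = (f ∘ F) d(g ∘ F), substitute each coordinate x_i by F_i(u, v) in f_i, and replace dx_i by d F_i = (∂F_i/∂u) du + (∂F_i/∂v) dv.
  For the x component: f_1(F) = 1 - v; d F_1 = (0) du + (0) dv
  For the y component: f_2(F) = -u*v - 3*u + 2*v^2; d F_2 = (v + 3) du + (u - 4*v) dv
  For the z component: f_3(F) = u*v + 3*u - 2*v^2 + v - 1; d F_3 = (0) du + (-1) dv
Combining and collecting du, dv coefficients:
  coeff of du: -u*v^2 - 6*u*v - 9*u + 2*v^3 + 6*v^2
  coeff of dv: -u^2*v - 3*u^2 + 6*u*v^2 + 11*u*v - 3*u - 8*v^3 + 2*v^2 - v + 1
F^* omega = (-u*v^2 - 6*u*v - 9*u + 2*v^3 + 6*v^2) du + (-u^2*v - 3*u^2 + 6*u*v^2 + 11*u*v - 3*u - 8*v^3 + 2*v^2 - v + 1) dv.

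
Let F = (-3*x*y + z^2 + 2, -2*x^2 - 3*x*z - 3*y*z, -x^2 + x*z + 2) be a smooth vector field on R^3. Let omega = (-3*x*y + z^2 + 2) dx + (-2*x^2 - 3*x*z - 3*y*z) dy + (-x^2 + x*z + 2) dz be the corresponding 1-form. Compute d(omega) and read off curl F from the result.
d(omega) = (3*x + 3*y) dy ∧ dz + (2*x + z) dz ∧ dx + (-x - 3*z) dx ∧ dy; curl F = (3*x + 3*y, 2*x + z, -x - 3*z)

d omega = sum_{i<j} (∂f_j/∂x_i - ∂f_i/∂x_j) dx_i ∧ dx_j. Under the identification (dy ∧ dz, dz ∧ dx, dx ∧ dy) ↔ (e_x, e_y, e_z), the coefficients are exactly the components of curl F. Compute:
  ∂R/∂y - ∂Q/∂z = (0) - (-3*x - 3*y) = 3*x + 3*y
  ∂P/∂z - ∂R/∂x = (2*z) - (-2*x + z) = 2*x + z
  ∂Q/∂x - ∂P/∂y = (-4*x - 3*z) - (-3*x) = -x - 3*z.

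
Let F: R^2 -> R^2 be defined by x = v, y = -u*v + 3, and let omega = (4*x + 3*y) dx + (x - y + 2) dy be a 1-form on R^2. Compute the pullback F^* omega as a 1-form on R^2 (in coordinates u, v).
F^* omega = (v*(-u*v - v + 1)) du + (-u^2*v - 4*u*v + u + 4*v + 9) dv

Using F^*(f dg) = (f ∘ F) d(g ∘ F), substitute each coordinate x_i by F_i(u, v) in f_i, and replace dx_i by d F_i = (∂F_i/∂u) du + (∂F_i/∂v) dv.
  For the x component: f_1(F) = -3*u*v + 4*v + 9; d F_1 = (0) du + (1) dv
  For the y component: f_2(F) = u*v + v - 1; d F_2 = (-v) du + (-u) dv
Combining and collecting du, dv coefficients:
  coeff of du: v*(-u*v - v + 1)
  coeff of dv: -u^2*v - 4*u*v + u + 4*v + 9
F^* omega = (v*(-u*v - v + 1)) du + (-u^2*v - 4*u*v + u + 4*v + 9) dv.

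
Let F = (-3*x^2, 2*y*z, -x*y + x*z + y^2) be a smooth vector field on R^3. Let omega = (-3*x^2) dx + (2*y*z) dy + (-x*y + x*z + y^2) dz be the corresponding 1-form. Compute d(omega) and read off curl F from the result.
d(omega) = (-x) dy ∧ dz + (y - z) dz ∧ dx + (0) dx ∧ dy; curl F = (-x, y - z, 0)

d omega = sum_{i<j} (∂f_j/∂x_i - ∂f_i/∂x_j) dx_i ∧ dx_j. Under the identification (dy ∧ dz, dz ∧ dx, dx ∧ dy) ↔ (e_x, e_y, e_z), the coefficients are exactly the components of curl F. Compute:
  ∂R/∂y - ∂Q/∂z = (-x + 2*y) - (2*y) = -x
  ∂P/∂z - ∂R/∂x = (0) - (-y + z) = y - z
  ∂Q/∂x - ∂P/∂y = (0) - (0) = 0.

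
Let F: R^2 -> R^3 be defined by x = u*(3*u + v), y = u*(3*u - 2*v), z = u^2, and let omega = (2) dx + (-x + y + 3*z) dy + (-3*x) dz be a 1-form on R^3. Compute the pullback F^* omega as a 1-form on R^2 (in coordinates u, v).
F^* omega = (-30*u^2*v + 6*u*v^2 + 12*u + 2*v) du + (2*u*(-3*u^2 + 3*u*v + 1)) dv

Using F^*(f dg) = (f ∘ F) d(g ∘ F), substitute each coordinate x_i by F_i(u, v) in f_i, and replace dx_i by d F_i = (∂F_i/∂u) du + (∂F_i/∂v) dv.
  For the x component: f_1(F) = 2; d F_1 = (6*u + v) du + (u) dv
  For the y component: f_2(F) = 3*u*(u - v); d F_2 = (6*u - 2*v) du + (-2*u) dv
  For the z component: f_3(F) = 3*u*(-3*u - v); d F_3 = (2*u) du + (0) dv
Combining and collecting du, dv coefficients:
  coeff of du: -30*u^2*v + 6*u*v^2 + 12*u + 2*v
  coeff of dv: 2*u*(-3*u^2 + 3*u*v + 1)
F^* omega = (-30*u^2*v + 6*u*v^2 + 12*u + 2*v) du + (2*u*(-3*u^2 + 3*u*v + 1)) dv.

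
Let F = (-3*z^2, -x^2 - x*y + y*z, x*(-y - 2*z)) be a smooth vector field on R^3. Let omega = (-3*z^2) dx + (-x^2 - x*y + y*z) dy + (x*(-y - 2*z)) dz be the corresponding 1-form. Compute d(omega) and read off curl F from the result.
d(omega) = (-x - y) dy ∧ dz + (y - 4*z) dz ∧ dx + (-2*x - y) dx ∧ dy; curl F = (-x - y, y - 4*z, -2*x - y)

d omega = sum_{i<j} (∂f_j/∂x_i - ∂f_i/∂x_j) dx_i ∧ dx_j. Under the identification (dy ∧ dz, dz ∧ dx, dx ∧ dy) ↔ (e_x, e_y, e_z), the coefficients are exactly the components of curl F. Compute:
  ∂R/∂y - ∂Q/∂z = (-x) - (y) = -x - y
  ∂P/∂z - ∂R/∂x = (-6*z) - (-y - 2*z) = y - 4*z
  ∂Q/∂x - ∂P/∂y = (-2*x - y) - (0) = -2*x - y.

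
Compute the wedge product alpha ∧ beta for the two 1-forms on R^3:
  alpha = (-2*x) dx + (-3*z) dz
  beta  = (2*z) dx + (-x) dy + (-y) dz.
alpha ∧ beta = (2*x^2) dx ∧ dy + (2*x*y + 6*z^2) dx ∧ dz + (-3*x*z) dy ∧ dz

Distribute the wedge, using dx_i ∧ dx_j = -dx_j ∧ dx_i and dx_i ∧ dx_i = 0. For each pair (i, j) with i < j, the coefficient of dx_i ∧ dx_j in alpha ∧ beta is (alpha_i * beta_j - alpha_j * beta_i). Collecting: alpha ∧ beta = (2*x^2) dx ∧ dy + (2*x*y + 6*z^2) dx ∧ dz + (-3*x*z) dy ∧ dz.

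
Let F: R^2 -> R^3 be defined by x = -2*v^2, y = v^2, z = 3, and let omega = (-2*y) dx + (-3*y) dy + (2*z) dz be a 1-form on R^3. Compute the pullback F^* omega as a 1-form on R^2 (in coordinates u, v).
F^* omega = (2*v^3) dv

Using F^*(f dg) = (f ∘ F) d(g ∘ F), substitute each coordinate x_i by F_i(u, v) in f_i, and replace dx_i by d F_i = (∂F_i/∂u) du + (∂F_i/∂v) dv.
  For the x component: f_1(F) = -2*v^2; d F_1 = (0) du + (-4*v) dv
  For the y component: f_2(F) = -3*v^2; d F_2 = (0) du + (2*v) dv
  For the z component: f_3(F) = 6; d F_3 = (0) du + (0) dv
Combining and collecting du, dv coefficients:
  coeff of du: 0
  coeff of dv: 2*v^3
F^* omega = (2*v^3) dv.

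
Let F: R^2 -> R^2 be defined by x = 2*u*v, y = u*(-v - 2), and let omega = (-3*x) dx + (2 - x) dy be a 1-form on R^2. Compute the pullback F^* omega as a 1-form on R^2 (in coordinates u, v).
F^* omega = (-10*u*v^2 + 4*u*v - 2*v - 4) du + (2*u*(-5*u*v - 1)) dv

Using F^*(f dg) = (f ∘ F) d(g ∘ F), substitute each coordinate x_i by F_i(u, v) in f_i, and replace dx_i by d F_i = (∂F_i/∂u) du + (∂F_i/∂v) dv.
  For the x component: f_1(F) = -6*u*v; d F_1 = (2*v) du + (2*u) dv
  For the y component: f_2(F) = -2*u*v + 2; d F_2 = (-v - 2) du + (-u) dv
Combining and collecting du, dv coefficients:
  coeff of du: -10*u*v^2 + 4*u*v - 2*v - 4
  coeff of dv: 2*u*(-5*u*v - 1)
F^* omega = (-10*u*v^2 + 4*u*v - 2*v - 4) du + (2*u*(-5*u*v - 1)) dv.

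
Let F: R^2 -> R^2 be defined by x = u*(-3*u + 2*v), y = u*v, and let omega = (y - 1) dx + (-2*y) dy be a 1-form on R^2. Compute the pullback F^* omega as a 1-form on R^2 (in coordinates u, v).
F^* omega = (-6*u^2*v + 6*u - 2*v) du + (-2*u) dv

Using F^*(f dg) = (f ∘ F) d(g ∘ F), substitute each coordinate x_i by F_i(u, v) in f_i, and replace dx_i by d F_i = (∂F_i/∂u) du + (∂F_i/∂v) dv.
  For the x component: f_1(F) = u*v - 1; d F_1 = (-6*u + 2*v) du + (2*u) dv
  For the y component: f_2(F) = -2*u*v; d F_2 = (v) du + (u) dv
Combining and collecting du, dv coefficients:
  coeff of du: -6*u^2*v + 6*u - 2*v
  coeff of dv: -2*u
F^* omega = (-6*u^2*v + 6*u - 2*v) du + (-2*u) dv.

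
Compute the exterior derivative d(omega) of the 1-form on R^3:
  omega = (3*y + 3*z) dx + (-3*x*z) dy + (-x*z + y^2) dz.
d(omega) = (-3*z - 3) dx ∧ dy + (-z - 3) dx ∧ dz + (3*x + 2*y) dy ∧ dz

For a 1-form omega = sum_i f_i dx_i, the exterior derivative is
  d(omega) = sum_{i < j} (∂f_j/∂x_i - ∂f_i/∂x_j) dx_i ∧ dx_j.
  coefficient of dx ∧ dy: ∂f_2/∂x - ∂f_1/∂y = ∂(-3*x*z)/∂x - ∂(3*y + 3*z)/∂y = -3*z - 3
  coefficient of dx ∧ dz: ∂f_3/∂x - ∂f_1/∂z = ∂(-x*z + y^2)/∂x - ∂(3*y + 3*z)/∂z = -z - 3
  coefficient of dy ∧ dz: ∂f_3/∂y - ∂f_2/∂z = ∂(-x*z + y^2)/∂y - ∂(-3*x*z)/∂z = 3*x + 2*y
Assembling: d(omega) = (-3*z - 3) dx ∧ dy + (-z - 3) dx ∧ dz + (3*x + 2*y) dy ∧ dz.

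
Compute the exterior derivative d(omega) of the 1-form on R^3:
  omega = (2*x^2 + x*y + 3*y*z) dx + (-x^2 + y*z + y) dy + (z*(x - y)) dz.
d(omega) = (-3*x - 3*z) dx ∧ dy + (-3*y + z) dx ∧ dz + (-y - z) dy ∧ dz

For a 1-form omega = sum_i f_i dx_i, the exterior derivative is
  d(omega) = sum_{i < j} (∂f_j/∂x_i - ∂f_i/∂x_j) dx_i ∧ dx_j.
  coefficient of dx ∧ dy: ∂f_2/∂x - ∂f_1/∂y = ∂(-x^2 + y*z + y)/∂x - ∂(2*x^2 + x*y + 3*y*z)/∂y = -3*x - 3*z
  coefficient of dx ∧ dz: ∂f_3/∂x - ∂f_1/∂z = ∂(z*(x - y))/∂x - ∂(2*x^2 + x*y + 3*y*z)/∂z = -3*y + z
  coefficient of dy ∧ dz: ∂f_3/∂y - ∂f_2/∂z = ∂(z*(x - y))/∂y - ∂(-x^2 + y*z + y)/∂z = -y - z
Assembling: d(omega) = (-3*x - 3*z) dx ∧ dy + (-3*y + z) dx ∧ dz + (-y - z) dy ∧ dz.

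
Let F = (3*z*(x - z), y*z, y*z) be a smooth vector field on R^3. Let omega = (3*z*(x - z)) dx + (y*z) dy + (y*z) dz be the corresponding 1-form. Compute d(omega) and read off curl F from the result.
d(omega) = (-y + z) dy ∧ dz + (3*x - 6*z) dz ∧ dx + (0) dx ∧ dy; curl F = (-y + z, 3*x - 6*z, 0)

d omega = sum_{i<j} (∂f_j/∂x_i - ∂f_i/∂x_j) dx_i ∧ dx_j. Under the identification (dy ∧ dz, dz ∧ dx, dx ∧ dy) ↔ (e_x, e_y, e_z), the coefficients are exactly the components of curl F. Compute:
  ∂R/∂y - ∂Q/∂z = (z) - (y) = -y + z
  ∂P/∂z - ∂R/∂x = (3*x - 6*z) - (0) = 3*x - 6*z
  ∂Q/∂x - ∂P/∂y = (0) - (0) = 0.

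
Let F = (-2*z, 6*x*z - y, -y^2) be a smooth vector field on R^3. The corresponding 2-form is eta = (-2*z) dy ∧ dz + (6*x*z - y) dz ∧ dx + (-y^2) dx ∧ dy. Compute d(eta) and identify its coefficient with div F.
d(eta) = (-1) dx ∧ dy ∧ dz; div F = -1

For a 2-form in R^3 of the form above, applying d gives a 3-form with coefficient ∂P/∂x + ∂Q/∂y + ∂R/∂z:
  ∂P/∂x = 0
  ∂Q/∂y = -1
  ∂R/∂z = 0
Sum = -1, which is exactly div F.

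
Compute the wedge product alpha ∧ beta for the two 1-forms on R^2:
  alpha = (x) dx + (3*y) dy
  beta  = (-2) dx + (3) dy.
alpha ∧ beta = (3*x + 6*y) dx ∧ dy

Distribute the wedge, using dx_i ∧ dx_j = -dx_j ∧ dx_i and dx_i ∧ dx_i = 0. For each pair (i, j) with i < j, the coefficient of dx_i ∧ dx_j in alpha ∧ beta is (alpha_i * beta_j - alpha_j * beta_i). Collecting: alpha ∧ beta = (3*x + 6*y) dx ∧ dy.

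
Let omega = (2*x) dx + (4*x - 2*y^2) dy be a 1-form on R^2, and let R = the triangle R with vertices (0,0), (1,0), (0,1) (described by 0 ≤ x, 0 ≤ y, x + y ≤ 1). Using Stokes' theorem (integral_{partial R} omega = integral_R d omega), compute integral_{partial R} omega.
integral_(partial R) omega = 2

Stokes: integral_partial_R omega = integral_R d omega with d omega = (∂Q/∂x - ∂P/∂y) dx ∧ dy.
  ∂Q/∂x = 4
  ∂P/∂y = 0
  integrand = ∂Q/∂x - ∂P/∂y = 4.
Integrating over R: integral_0^1 integral_0^{1-x} (4) dy dx = 2.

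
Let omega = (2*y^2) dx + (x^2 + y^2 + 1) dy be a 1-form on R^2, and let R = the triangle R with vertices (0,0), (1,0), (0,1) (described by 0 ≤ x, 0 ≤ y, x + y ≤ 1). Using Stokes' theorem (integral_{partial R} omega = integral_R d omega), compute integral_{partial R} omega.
integral_(partial R) omega = -1/3

Stokes: integral_partial_R omega = integral_R d omega with d omega = (∂Q/∂x - ∂P/∂y) dx ∧ dy.
  ∂Q/∂x = 2*x
  ∂P/∂y = 4*y
  integrand = ∂Q/∂x - ∂P/∂y = 2*x - 4*y.
Integrating over R: integral_0^1 integral_0^{1-x} (2*x - 4*y) dy dx = -1/3.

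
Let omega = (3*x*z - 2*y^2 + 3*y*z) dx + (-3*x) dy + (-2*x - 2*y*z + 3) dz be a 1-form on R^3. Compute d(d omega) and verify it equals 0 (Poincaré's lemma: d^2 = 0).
d(d omega) = 0

Step 1: d omega = sum_{i<j} (∂f_j/∂x_i - ∂f_i/∂x_j) dx_i ∧ dx_j:
  coeff of dx ∧ dy: 4*y - 3*z - 3
  coeff of dx ∧ dz: -3*x - 3*y - 2
  coeff of dy ∧ dz: -2*z
Step 2: Apply d again to each 2-form coefficient. The only possible 3-form in R^3 is dx ∧ dy ∧ dz, with coefficient
  ∂(coeff of dy∧dz)/∂x - ∂(coeff of dx∧dz)/∂y + ∂(coeff of dx∧dy)/∂z
  = ∂/∂x (-2*z) - ∂/∂y (-3*x - 3*y - 2) + ∂/∂z (4*y - 3*z - 3).
Each of these terms simplifies to sums of mixed partials that cancel in pairs. The result is 0 (by equality of mixed partials for smooth functions — Schwarz / Clairaut).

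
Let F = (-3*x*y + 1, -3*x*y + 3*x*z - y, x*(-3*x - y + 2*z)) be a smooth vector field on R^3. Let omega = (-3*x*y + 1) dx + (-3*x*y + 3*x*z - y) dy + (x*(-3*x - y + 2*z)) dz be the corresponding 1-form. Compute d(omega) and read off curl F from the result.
d(omega) = (-4*x) dy ∧ dz + (6*x + y - 2*z) dz ∧ dx + (3*x - 3*y + 3*z) dx ∧ dy; curl F = (-4*x, 6*x + y - 2*z, 3*x - 3*y + 3*z)

d omega = sum_{i<j} (∂f_j/∂x_i - ∂f_i/∂x_j) dx_i ∧ dx_j. Under the identification (dy ∧ dz, dz ∧ dx, dx ∧ dy) ↔ (e_x, e_y, e_z), the coefficients are exactly the components of curl F. Compute:
  ∂R/∂y - ∂Q/∂z = (-x) - (3*x) = -4*x
  ∂P/∂z - ∂R/∂x = (0) - (-6*x - y + 2*z) = 6*x + y - 2*z
  ∂Q/∂x - ∂P/∂y = (-3*y + 3*z) - (-3*x) = 3*x - 3*y + 3*z.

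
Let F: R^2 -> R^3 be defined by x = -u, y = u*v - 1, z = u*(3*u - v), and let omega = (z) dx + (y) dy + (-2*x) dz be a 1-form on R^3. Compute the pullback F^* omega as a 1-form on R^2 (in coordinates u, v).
F^* omega = (9*u^2 + u*v^2 - u*v - v) du + (u*(u*v - 2*u - 1)) dv

Using F^*(f dg) = (f ∘ F) d(g ∘ F), substitute each coordinate x_i by F_i(u, v) in f_i, and replace dx_i by d F_i = (∂F_i/∂u) du + (∂F_i/∂v) dv.
  For the x component: f_1(F) = u*(3*u - v); d F_1 = (-1) du + (0) dv
  For the y component: f_2(F) = u*v - 1; d F_2 = (v) du + (u) dv
  For the z component: f_3(F) = 2*u; d F_3 = (6*u - v) du + (-u) dv
Combining and collecting du, dv coefficients:
  coeff of du: 9*u^2 + u*v^2 - u*v - v
  coeff of dv: u*(u*v - 2*u - 1)
F^* omega = (9*u^2 + u*v^2 - u*v - v) du + (u*(u*v - 2*u - 1)) dv.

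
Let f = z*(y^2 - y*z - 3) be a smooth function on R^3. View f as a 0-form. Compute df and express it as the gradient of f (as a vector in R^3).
df = (0) dx + (z*(2*y - z)) dy + (y^2 - 2*y*z - 3) dz; grad f = (0, z*(2*y - z), y^2 - 2*y*z - 3)

For a 0-form f, d f = (∂f/∂x) dx + (∂f/∂y) dy + (∂f/∂z) dz. The components of the vector representation are exactly the entries of grad f in Cartesian coordinates:
  ∂f/∂x = 0
  ∂f/∂y = z*(2*y - z)
  ∂f/∂z = y^2 - 2*y*z - 3.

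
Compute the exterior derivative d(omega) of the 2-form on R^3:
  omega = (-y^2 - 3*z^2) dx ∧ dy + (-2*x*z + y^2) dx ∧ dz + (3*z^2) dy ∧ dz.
d(omega) = (-2*y - 6*z) dx ∧ dy ∧ dz

For a 2-form omega = sum_{i<j} g_{ij} dx_i ∧ dx_j, the exterior derivative is
  d(omega) = sum_{i<j} d(g_{ij}) ∧ dx_i ∧ dx_j = sum_{i<j, k} (∂g_{ij}/∂x_k) dx_k ∧ dx_i ∧ dx_j.
Expand each term, using dx_k ∧ dx_i ∧ dx_j = sgn(permutation) dx_{(a)} ∧ dx_{(b)} ∧ dx_{(c)} with (a < b < c) sorted:
  d(-y^2 - 3*z^2) includes (∂/∂z)(-y^2 - 3*z^2) dz = (-6*z) dz, which multiplied by dx ∧ dy gives (-6*z) dx ∧ dy ∧ dz
  d(-2*x*z + y^2) includes (∂/∂y)(-2*x*z + y^2) dy = (2*y) dy, which multiplied by dx ∧ dz gives (-2*y) dx ∧ dy ∧ dz
Collecting like 3-forms: d(omega) = (-2*y - 6*z) dx ∧ dy ∧ dz.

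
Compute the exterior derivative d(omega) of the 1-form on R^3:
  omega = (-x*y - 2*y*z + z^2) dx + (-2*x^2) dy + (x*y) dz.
d(omega) = (-3*x + 2*z) dx ∧ dy + (3*y - 2*z) dx ∧ dz + (x) dy ∧ dz

For a 1-form omega = sum_i f_i dx_i, the exterior derivative is
  d(omega) = sum_{i < j} (∂f_j/∂x_i - ∂f_i/∂x_j) dx_i ∧ dx_j.
  coefficient of dx ∧ dy: ∂f_2/∂x - ∂f_1/∂y = ∂(-2*x^2)/∂x - ∂(-x*y - 2*y*z + z^2)/∂y = -3*x + 2*z
  coefficient of dx ∧ dz: ∂f_3/∂x - ∂f_1/∂z = ∂(x*y)/∂x - ∂(-x*y - 2*y*z + z^2)/∂z = 3*y - 2*z
  coefficient of dy ∧ dz: ∂f_3/∂y - ∂f_2/∂z = ∂(x*y)/∂y - ∂(-2*x^2)/∂z = x
Assembling: d(omega) = (-3*x + 2*z) dx ∧ dy + (3*y - 2*z) dx ∧ dz + (x) dy ∧ dz.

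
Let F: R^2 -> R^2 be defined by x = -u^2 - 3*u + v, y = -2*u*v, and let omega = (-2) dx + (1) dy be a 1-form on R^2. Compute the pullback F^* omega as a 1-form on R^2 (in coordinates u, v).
F^* omega = (4*u - 2*v + 6) du + (-2*u - 2) dv

Using F^*(f dg) = (f ∘ F) d(g ∘ F), substitute each coordinate x_i by F_i(u, v) in f_i, and replace dx_i by d F_i = (∂F_i/∂u) du + (∂F_i/∂v) dv.
  For the x component: f_1(F) = -2; d F_1 = (-2*u - 3) du + (1) dv
  For the y component: f_2(F) = 1; d F_2 = (-2*v) du + (-2*u) dv
Combining and collecting du, dv coefficients:
  coeff of du: 4*u - 2*v + 6
  coeff of dv: -2*u - 2
F^* omega = (4*u - 2*v + 6) du + (-2*u - 2) dv.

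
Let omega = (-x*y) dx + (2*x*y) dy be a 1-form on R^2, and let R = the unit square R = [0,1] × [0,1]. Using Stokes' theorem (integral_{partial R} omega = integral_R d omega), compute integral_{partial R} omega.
integral_(partial R) omega = 3/2

Stokes: integral_partial_R omega = integral_R d omega with d omega = (∂Q/∂x - ∂P/∂y) dx ∧ dy.
  ∂Q/∂x = 2*y
  ∂P/∂y = -x
  integrand = ∂Q/∂x - ∂P/∂y = x + 2*y.
Integrating over R: integral_0^1 integral_0^1 (x + 2*y) dx dy = 3/2.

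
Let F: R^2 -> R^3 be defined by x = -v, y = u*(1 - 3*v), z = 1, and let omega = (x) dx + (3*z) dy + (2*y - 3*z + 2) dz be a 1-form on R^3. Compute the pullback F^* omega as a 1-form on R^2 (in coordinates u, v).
F^* omega = (3 - 9*v) du + (-9*u + v) dv

Using F^*(f dg) = (f ∘ F) d(g ∘ F), substitute each coordinate x_i by F_i(u, v) in f_i, and replace dx_i by d F_i = (∂F_i/∂u) du + (∂F_i/∂v) dv.
  For the x component: f_1(F) = -v; d F_1 = (0) du + (-1) dv
  For the y component: f_2(F) = 3; d F_2 = (1 - 3*v) du + (-3*u) dv
  For the z component: f_3(F) = -6*u*v + 2*u - 1; d F_3 = (0) du + (0) dv
Combining and collecting du, dv coefficients:
  coeff of du: 3 - 9*v
  coeff of dv: -9*u + v
F^* omega = (3 - 9*v) du + (-9*u + v) dv.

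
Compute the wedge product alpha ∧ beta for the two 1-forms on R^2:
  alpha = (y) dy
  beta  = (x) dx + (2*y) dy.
alpha ∧ beta = (-x*y) dx ∧ dy

Distribute the wedge, using dx_i ∧ dx_j = -dx_j ∧ dx_i and dx_i ∧ dx_i = 0. For each pair (i, j) with i < j, the coefficient of dx_i ∧ dx_j in alpha ∧ beta is (alpha_i * beta_j - alpha_j * beta_i). Collecting: alpha ∧ beta = (-x*y) dx ∧ dy.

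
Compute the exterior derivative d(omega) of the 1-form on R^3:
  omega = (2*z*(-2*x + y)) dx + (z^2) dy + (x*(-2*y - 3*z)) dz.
d(omega) = (-2*z) dx ∧ dy + (4*x - 4*y - 3*z) dx ∧ dz + (-2*x - 2*z) dy ∧ dz

For a 1-form omega = sum_i f_i dx_i, the exterior derivative is
  d(omega) = sum_{i < j} (∂f_j/∂x_i - ∂f_i/∂x_j) dx_i ∧ dx_j.
  coefficient of dx ∧ dy: ∂f_2/∂x - ∂f_1/∂y = ∂(z^2)/∂x - ∂(2*z*(-2*x + y))/∂y = -2*z
  coefficient of dx ∧ dz: ∂f_3/∂x - ∂f_1/∂z = ∂(x*(-2*y - 3*z))/∂x - ∂(2*z*(-2*x + y))/∂z = 4*x - 4*y - 3*z
  coefficient of dy ∧ dz: ∂f_3/∂y - ∂f_2/∂z = ∂(x*(-2*y - 3*z))/∂y - ∂(z^2)/∂z = -2*x - 2*z
Assembling: d(omega) = (-2*z) dx ∧ dy + (4*x - 4*y - 3*z) dx ∧ dz + (-2*x - 2*z) dy ∧ dz.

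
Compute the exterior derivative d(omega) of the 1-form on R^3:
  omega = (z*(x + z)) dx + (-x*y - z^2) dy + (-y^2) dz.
d(omega) = (-y) dx ∧ dy + (-x - 2*z) dx ∧ dz + (-2*y + 2*z) dy ∧ dz

For a 1-form omega = sum_i f_i dx_i, the exterior derivative is
  d(omega) = sum_{i < j} (∂f_j/∂x_i - ∂f_i/∂x_j) dx_i ∧ dx_j.
  coefficient of dx ∧ dy: ∂f_2/∂x - ∂f_1/∂y = ∂(-x*y - z^2)/∂x - ∂(z*(x + z))/∂y = -y
  coefficient of dx ∧ dz: ∂f_3/∂x - ∂f_1/∂z = ∂(-y^2)/∂x - ∂(z*(x + z))/∂z = -x - 2*z
  coefficient of dy ∧ dz: ∂f_3/∂y - ∂f_2/∂z = ∂(-y^2)/∂y - ∂(-x*y - z^2)/∂z = -2*y + 2*z
Assembling: d(omega) = (-y) dx ∧ dy + (-x - 2*z) dx ∧ dz + (-2*y + 2*z) dy ∧ dz.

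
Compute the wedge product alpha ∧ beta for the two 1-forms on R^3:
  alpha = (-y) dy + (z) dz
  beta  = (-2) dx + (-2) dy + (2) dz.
alpha ∧ beta = (-2*y) dx ∧ dy + (-2*y + 2*z) dy ∧ dz + (2*z) dx ∧ dz

Distribute the wedge, using dx_i ∧ dx_j = -dx_j ∧ dx_i and dx_i ∧ dx_i = 0. For each pair (i, j) with i < j, the coefficient of dx_i ∧ dx_j in alpha ∧ beta is (alpha_i * beta_j - alpha_j * beta_i). Collecting: alpha ∧ beta = (-2*y) dx ∧ dy + (-2*y + 2*z) dy ∧ dz + (2*z) dx ∧ dz.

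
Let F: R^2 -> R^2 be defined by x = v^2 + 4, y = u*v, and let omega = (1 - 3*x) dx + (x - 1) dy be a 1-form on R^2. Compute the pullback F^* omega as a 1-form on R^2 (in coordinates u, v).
F^* omega = (v*(v^2 + 3)) du + (u*v^2 + 3*u - 6*v^3 - 22*v) dv

Using F^*(f dg) = (f ∘ F) d(g ∘ F), substitute each coordinate x_i by F_i(u, v) in f_i, and replace dx_i by d F_i = (∂F_i/∂u) du + (∂F_i/∂v) dv.
  For the x component: f_1(F) = -3*v^2 - 11; d F_1 = (0) du + (2*v) dv
  For the y component: f_2(F) = v^2 + 3; d F_2 = (v) du + (u) dv
Combining and collecting du, dv coefficients:
  coeff of du: v*(v^2 + 3)
  coeff of dv: u*v^2 + 3*u - 6*v^3 - 22*v
F^* omega = (v*(v^2 + 3)) du + (u*v^2 + 3*u - 6*v^3 - 22*v) dv.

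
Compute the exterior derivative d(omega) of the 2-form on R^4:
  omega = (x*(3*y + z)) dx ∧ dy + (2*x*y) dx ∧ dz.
d(omega) = (-x) dx ∧ dy ∧ dz

For a 2-form omega = sum_{i<j} g_{ij} dx_i ∧ dx_j, the exterior derivative is
  d(omega) = sum_{i<j} d(g_{ij}) ∧ dx_i ∧ dx_j = sum_{i<j, k} (∂g_{ij}/∂x_k) dx_k ∧ dx_i ∧ dx_j.
Expand each term, using dx_k ∧ dx_i ∧ dx_j = sgn(permutation) dx_{(a)} ∧ dx_{(b)} ∧ dx_{(c)} with (a < b < c) sorted:
  d(x*(3*y + z)) includes (∂/∂z)(x*(3*y + z)) dz = (x) dz, which multiplied by dx ∧ dy gives (x) dx ∧ dy ∧ dz
  d(2*x*y) includes (∂/∂y)(2*x*y) dy = (2*x) dy, which multiplied by dx ∧ dz gives (-2*x) dx ∧ dy ∧ dz
Collecting like 3-forms: d(omega) = (-x) dx ∧ dy ∧ dz.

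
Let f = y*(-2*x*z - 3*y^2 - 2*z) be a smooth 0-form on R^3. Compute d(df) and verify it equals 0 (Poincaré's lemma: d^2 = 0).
d(df) = 0

Step 1: df = sum_i (∂f/∂x_i) dx_i = (-2*y*z) dx + (-2*x*z - 9*y^2 - 2*z) dy + (2*y*(-x - 1)) dz.
Step 2: Apply d again. Using the 1-form formula, the coefficient of dx ∧ dy in d(df) is ∂^2 f/∂x ∂y - ∂^2 f/∂y ∂x = (-2*z) - (-2*z) = 0 (equality of mixed partials for smooth f).
Similarly for dx ∧ dz and dy ∧ dz — all coefficients vanish. So d(df) = 0.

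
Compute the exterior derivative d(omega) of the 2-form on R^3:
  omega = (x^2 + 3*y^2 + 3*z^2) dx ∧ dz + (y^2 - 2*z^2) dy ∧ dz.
d(omega) = (-6*y) dx ∧ dy ∧ dz

For a 2-form omega = sum_{i<j} g_{ij} dx_i ∧ dx_j, the exterior derivative is
  d(omega) = sum_{i<j} d(g_{ij}) ∧ dx_i ∧ dx_j = sum_{i<j, k} (∂g_{ij}/∂x_k) dx_k ∧ dx_i ∧ dx_j.
Expand each term, using dx_k ∧ dx_i ∧ dx_j = sgn(permutation) dx_{(a)} ∧ dx_{(b)} ∧ dx_{(c)} with (a < b < c) sorted:
  d(x^2 + 3*y^2 + 3*z^2) includes (∂/∂y)(x^2 + 3*y^2 + 3*z^2) dy = (6*y) dy, which multiplied by dx ∧ dz gives (-6*y) dx ∧ dy ∧ dz
Collecting like 3-forms: d(omega) = (-6*y) dx ∧ dy ∧ dz.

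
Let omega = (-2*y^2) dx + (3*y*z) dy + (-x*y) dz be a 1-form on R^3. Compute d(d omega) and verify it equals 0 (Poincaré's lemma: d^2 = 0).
d(d omega) = 0

Step 1: d omega = sum_{i<j} (∂f_j/∂x_i - ∂f_i/∂x_j) dx_i ∧ dx_j:
  coeff of dx ∧ dy: 4*y
  coeff of dx ∧ dz: -y
  coeff of dy ∧ dz: -x - 3*y
Step 2: Apply d again to each 2-form coefficient. The only possible 3-form in R^3 is dx ∧ dy ∧ dz, with coefficient
  ∂(coeff of dy∧dz)/∂x - ∂(coeff of dx∧dz)/∂y + ∂(coeff of dx∧dy)/∂z
  = ∂/∂x (-x - 3*y) - ∂/∂y (-y) + ∂/∂z (4*y).
Each of these terms simplifies to sums of mixed partials that cancel in pairs. The result is 0 (by equality of mixed partials for smooth functions — Schwarz / Clairaut).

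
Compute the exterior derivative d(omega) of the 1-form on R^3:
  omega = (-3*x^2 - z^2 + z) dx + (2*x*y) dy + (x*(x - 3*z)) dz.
d(omega) = (2*y) dx ∧ dy + (2*x - z - 1) dx ∧ dz

For a 1-form omega = sum_i f_i dx_i, the exterior derivative is
  d(omega) = sum_{i < j} (∂f_j/∂x_i - ∂f_i/∂x_j) dx_i ∧ dx_j.
  coefficient of dx ∧ dy: ∂f_2/∂x - ∂f_1/∂y = ∂(2*x*y)/∂x - ∂(-3*x^2 - z^2 + z)/∂y = 2*y
  coefficient of dx ∧ dz: ∂f_3/∂x - ∂f_1/∂z = ∂(x*(x - 3*z))/∂x - ∂(-3*x^2 - z^2 + z)/∂z = 2*x - z - 1
Assembling: d(omega) = (2*y) dx ∧ dy + (2*x - z - 1) dx ∧ dz.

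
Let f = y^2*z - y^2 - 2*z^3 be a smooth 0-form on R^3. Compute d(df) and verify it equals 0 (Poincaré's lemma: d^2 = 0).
d(df) = 0

Step 1: df = sum_i (∂f/∂x_i) dx_i = (0) dx + (2*y*(z - 1)) dy + (y^2 - 6*z^2) dz.
Step 2: Apply d again. Using the 1-form formula, the coefficient of dx ∧ dy in d(df) is ∂^2 f/∂x ∂y - ∂^2 f/∂y ∂x = (0) - (0) = 0 (equality of mixed partials for smooth f).
Similarly for dx ∧ dz and dy ∧ dz — all coefficients vanish. So d(df) = 0.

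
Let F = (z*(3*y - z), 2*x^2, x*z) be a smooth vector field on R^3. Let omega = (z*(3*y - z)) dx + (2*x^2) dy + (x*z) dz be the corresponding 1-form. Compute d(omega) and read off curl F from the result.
d(omega) = (0) dy ∧ dz + (3*y - 3*z) dz ∧ dx + (4*x - 3*z) dx ∧ dy; curl F = (0, 3*y - 3*z, 4*x - 3*z)

d omega = sum_{i<j} (∂f_j/∂x_i - ∂f_i/∂x_j) dx_i ∧ dx_j. Under the identification (dy ∧ dz, dz ∧ dx, dx ∧ dy) ↔ (e_x, e_y, e_z), the coefficients are exactly the components of curl F. Compute:
  ∂R/∂y - ∂Q/∂z = (0) - (0) = 0
  ∂P/∂z - ∂R/∂x = (3*y - 2*z) - (z) = 3*y - 3*z
  ∂Q/∂x - ∂P/∂y = (4*x) - (3*z) = 4*x - 3*z.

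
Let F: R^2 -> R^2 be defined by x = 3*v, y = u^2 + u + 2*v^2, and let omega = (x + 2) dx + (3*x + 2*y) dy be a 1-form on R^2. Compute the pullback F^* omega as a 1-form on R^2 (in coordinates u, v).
F^* omega = (4*u^3 + 6*u^2 + 8*u*v^2 + 18*u*v + 2*u + 4*v^2 + 9*v) du + (8*u^2*v + 8*u*v + 16*v^3 + 36*v^2 + 9*v + 6) dv

Using F^*(f dg) = (f ∘ F) d(g ∘ F), substitute each coordinate x_i by F_i(u, v) in f_i, and replace dx_i by d F_i = (∂F_i/∂u) du + (∂F_i/∂v) dv.
  For the x component: f_1(F) = 3*v + 2; d F_1 = (0) du + (3) dv
  For the y component: f_2(F) = 2*u^2 + 2*u + 4*v^2 + 9*v; d F_2 = (2*u + 1) du + (4*v) dv
Combining and collecting du, dv coefficients:
  coeff of du: 4*u^3 + 6*u^2 + 8*u*v^2 + 18*u*v + 2*u + 4*v^2 + 9*v
  coeff of dv: 8*u^2*v + 8*u*v + 16*v^3 + 36*v^2 + 9*v + 6
F^* omega = (4*u^3 + 6*u^2 + 8*u*v^2 + 18*u*v + 2*u + 4*v^2 + 9*v) du + (8*u^2*v + 8*u*v + 16*v^3 + 36*v^2 + 9*v + 6) dv.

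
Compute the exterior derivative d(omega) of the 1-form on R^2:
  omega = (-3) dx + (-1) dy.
d(omega) = 0

For a 1-form omega = sum_i f_i dx_i, the exterior derivative is
  d(omega) = sum_{i < j} (∂f_j/∂x_i - ∂f_i/∂x_j) dx_i ∧ dx_j.

Assembling: d(omega) = 0.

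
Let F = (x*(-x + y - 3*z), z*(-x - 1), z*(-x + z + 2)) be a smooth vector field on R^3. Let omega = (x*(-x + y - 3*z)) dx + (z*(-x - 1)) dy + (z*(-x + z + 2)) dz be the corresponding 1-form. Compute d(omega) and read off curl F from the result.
d(omega) = (x + 1) dy ∧ dz + (-3*x + z) dz ∧ dx + (-x - z) dx ∧ dy; curl F = (x + 1, -3*x + z, -x - z)

d omega = sum_{i<j} (∂f_j/∂x_i - ∂f_i/∂x_j) dx_i ∧ dx_j. Under the identification (dy ∧ dz, dz ∧ dx, dx ∧ dy) ↔ (e_x, e_y, e_z), the coefficients are exactly the components of curl F. Compute:
  ∂R/∂y - ∂Q/∂z = (0) - (-x - 1) = x + 1
  ∂P/∂z - ∂R/∂x = (-3*x) - (-z) = -3*x + z
  ∂Q/∂x - ∂P/∂y = (-z) - (x) = -x - z.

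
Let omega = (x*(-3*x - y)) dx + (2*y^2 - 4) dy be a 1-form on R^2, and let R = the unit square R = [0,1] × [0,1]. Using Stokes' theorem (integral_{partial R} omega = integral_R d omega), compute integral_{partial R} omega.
integral_(partial R) omega = 1/2

Stokes: integral_partial_R omega = integral_R d omega with d omega = (∂Q/∂x - ∂P/∂y) dx ∧ dy.
  ∂Q/∂x = 0
  ∂P/∂y = -x
  integrand = ∂Q/∂x - ∂P/∂y = x.
Integrating over R: integral_0^1 integral_0^1 (x) dx dy = 1/2.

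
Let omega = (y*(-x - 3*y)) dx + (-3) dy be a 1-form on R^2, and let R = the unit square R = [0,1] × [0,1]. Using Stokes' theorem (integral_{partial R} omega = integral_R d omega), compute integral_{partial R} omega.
integral_(partial R) omega = 7/2

Stokes: integral_partial_R omega = integral_R d omega with d omega = (∂Q/∂x - ∂P/∂y) dx ∧ dy.
  ∂Q/∂x = 0
  ∂P/∂y = -x - 6*y
  integrand = ∂Q/∂x - ∂P/∂y = x + 6*y.
Integrating over R: integral_0^1 integral_0^1 (x + 6*y) dx dy = 7/2.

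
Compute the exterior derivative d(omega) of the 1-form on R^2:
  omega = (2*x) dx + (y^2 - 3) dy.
d(omega) = 0

For a 1-form omega = sum_i f_i dx_i, the exterior derivative is
  d(omega) = sum_{i < j} (∂f_j/∂x_i - ∂f_i/∂x_j) dx_i ∧ dx_j.

Assembling: d(omega) = 0.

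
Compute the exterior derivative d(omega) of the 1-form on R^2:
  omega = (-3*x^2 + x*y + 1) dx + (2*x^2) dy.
d(omega) = (3*x) dx ∧ dy

For a 1-form omega = sum_i f_i dx_i, the exterior derivative is
  d(omega) = sum_{i < j} (∂f_j/∂x_i - ∂f_i/∂x_j) dx_i ∧ dx_j.
  coefficient of dx ∧ dy: ∂f_2/∂x - ∂f_1/∂y = ∂(2*x^2)/∂x - ∂(-3*x^2 + x*y + 1)/∂y = 3*x
Assembling: d(omega) = (3*x) dx ∧ dy.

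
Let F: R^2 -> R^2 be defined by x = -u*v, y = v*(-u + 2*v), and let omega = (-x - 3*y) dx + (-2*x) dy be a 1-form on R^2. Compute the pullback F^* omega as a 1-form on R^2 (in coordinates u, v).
F^* omega = (6*v^2*(-u + v)) du + (2*u*v*(-3*u + 7*v)) dv

Using F^*(f dg) = (f ∘ F) d(g ∘ F), substitute each coordinate x_i by F_i(u, v) in f_i, and replace dx_i by d F_i = (∂F_i/∂u) du + (∂F_i/∂v) dv.
  For the x component: f_1(F) = 2*v*(2*u - 3*v); d F_1 = (-v) du + (-u) dv
  For the y component: f_2(F) = 2*u*v; d F_2 = (-v) du + (-u + 4*v) dv
Combining and collecting du, dv coefficients:
  coeff of du: 6*v^2*(-u + v)
  coeff of dv: 2*u*v*(-3*u + 7*v)
F^* omega = (6*v^2*(-u + v)) du + (2*u*v*(-3*u + 7*v)) dv.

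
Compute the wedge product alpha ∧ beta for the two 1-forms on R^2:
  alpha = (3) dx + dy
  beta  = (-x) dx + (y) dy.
alpha ∧ beta = (x + 3*y) dx ∧ dy

Distribute the wedge, using dx_i ∧ dx_j = -dx_j ∧ dx_i and dx_i ∧ dx_i = 0. For each pair (i, j) with i < j, the coefficient of dx_i ∧ dx_j in alpha ∧ beta is (alpha_i * beta_j - alpha_j * beta_i). Collecting: alpha ∧ beta = (x + 3*y) dx ∧ dy.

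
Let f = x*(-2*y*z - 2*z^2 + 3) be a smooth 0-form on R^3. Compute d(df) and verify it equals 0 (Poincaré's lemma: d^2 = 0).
d(df) = 0

Step 1: df = sum_i (∂f/∂x_i) dx_i = (-2*y*z - 2*z^2 + 3) dx + (-2*x*z) dy + (2*x*(-y - 2*z)) dz.
Step 2: Apply d again. Using the 1-form formula, the coefficient of dx ∧ dy in d(df) is ∂^2 f/∂x ∂y - ∂^2 f/∂y ∂x = (-2*z) - (-2*z) = 0 (equality of mixed partials for smooth f).
Similarly for dx ∧ dz and dy ∧ dz — all coefficients vanish. So d(df) = 0.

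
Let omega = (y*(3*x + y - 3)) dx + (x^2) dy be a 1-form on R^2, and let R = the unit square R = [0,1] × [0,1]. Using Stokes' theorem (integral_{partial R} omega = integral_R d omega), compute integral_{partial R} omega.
integral_(partial R) omega = 3/2

Stokes: integral_partial_R omega = integral_R d omega with d omega = (∂Q/∂x - ∂P/∂y) dx ∧ dy.
  ∂Q/∂x = 2*x
  ∂P/∂y = 3*x + 2*y - 3
  integrand = ∂Q/∂x - ∂P/∂y = -x - 2*y + 3.
Integrating over R: integral_0^1 integral_0^1 (-x - 2*y + 3) dx dy = 3/2.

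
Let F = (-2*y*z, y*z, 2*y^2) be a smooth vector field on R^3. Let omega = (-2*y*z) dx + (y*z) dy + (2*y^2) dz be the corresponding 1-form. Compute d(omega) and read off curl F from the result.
d(omega) = (3*y) dy ∧ dz + (-2*y) dz ∧ dx + (2*z) dx ∧ dy; curl F = (3*y, -2*y, 2*z)

d omega = sum_{i<j} (∂f_j/∂x_i - ∂f_i/∂x_j) dx_i ∧ dx_j. Under the identification (dy ∧ dz, dz ∧ dx, dx ∧ dy) ↔ (e_x, e_y, e_z), the coefficients are exactly the components of curl F. Compute:
  ∂R/∂y - ∂Q/∂z = (4*y) - (y) = 3*y
  ∂P/∂z - ∂R/∂x = (-2*y) - (0) = -2*y
  ∂Q/∂x - ∂P/∂y = (0) - (-2*z) = 2*z.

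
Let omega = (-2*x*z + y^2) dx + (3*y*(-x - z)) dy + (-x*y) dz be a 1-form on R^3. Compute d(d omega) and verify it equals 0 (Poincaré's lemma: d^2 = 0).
d(d omega) = 0

Step 1: d omega = sum_{i<j} (∂f_j/∂x_i - ∂f_i/∂x_j) dx_i ∧ dx_j:
  coeff of dx ∧ dy: -5*y
  coeff of dx ∧ dz: 2*x - y
  coeff of dy ∧ dz: -x + 3*y
Step 2: Apply d again to each 2-form coefficient. The only possible 3-form in R^3 is dx ∧ dy ∧ dz, with coefficient
  ∂(coeff of dy∧dz)/∂x - ∂(coeff of dx∧dz)/∂y + ∂(coeff of dx∧dy)/∂z
  = ∂/∂x (-x + 3*y) - ∂/∂y (2*x - y) + ∂/∂z (-5*y).
Each of these terms simplifies to sums of mixed partials that cancel in pairs. The result is 0 (by equality of mixed partials for smooth functions — Schwarz / Clairaut).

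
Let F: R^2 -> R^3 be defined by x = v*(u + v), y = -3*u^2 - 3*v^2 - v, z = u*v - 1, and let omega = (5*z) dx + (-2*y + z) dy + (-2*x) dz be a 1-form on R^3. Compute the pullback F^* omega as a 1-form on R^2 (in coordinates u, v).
F^* omega = (-36*u^3 - 6*u^2*v - 33*u*v^2 - 12*u*v + 6*u - 2*v^3 - 5*v) du + (-33*u^2*v - 6*u^2 + 2*u*v^2 - u*v - 5*u - 36*v^3 - 18*v^2 - 6*v + 1) dv

Using F^*(f dg) = (f ∘ F) d(g ∘ F), substitute each coordinate x_i by F_i(u, v) in f_i, and replace dx_i by d F_i = (∂F_i/∂u) du + (∂F_i/∂v) dv.
  For the x component: f_1(F) = 5*u*v - 5; d F_1 = (v) du + (u + 2*v) dv
  For the y component: f_2(F) = 6*u^2 + u*v + 6*v^2 + 2*v - 1; d F_2 = (-6*u) du + (-6*v - 1) dv
  For the z component: f_3(F) = 2*v*(-u - v); d F_3 = (v) du + (u) dv
Combining and collecting du, dv coefficients:
  coeff of du: -36*u^3 - 6*u^2*v - 33*u*v^2 - 12*u*v + 6*u - 2*v^3 - 5*v
  coeff of dv: -33*u^2*v - 6*u^2 + 2*u*v^2 - u*v - 5*u - 36*v^3 - 18*v^2 - 6*v + 1
F^* omega = (-36*u^3 - 6*u^2*v - 33*u*v^2 - 12*u*v + 6*u - 2*v^3 - 5*v) du + (-33*u^2*v - 6*u^2 + 2*u*v^2 - u*v - 5*u - 36*v^3 - 18*v^2 - 6*v + 1) dv.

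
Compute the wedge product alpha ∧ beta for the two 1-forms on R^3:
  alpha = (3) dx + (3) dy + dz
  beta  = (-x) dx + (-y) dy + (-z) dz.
alpha ∧ beta = (3*x - 3*y) dx ∧ dy + (x - 3*z) dx ∧ dz + (y - 3*z) dy ∧ dz

Distribute the wedge, using dx_i ∧ dx_j = -dx_j ∧ dx_i and dx_i ∧ dx_i = 0. For each pair (i, j) with i < j, the coefficient of dx_i ∧ dx_j in alpha ∧ beta is (alpha_i * beta_j - alpha_j * beta_i). Collecting: alpha ∧ beta = (3*x - 3*y) dx ∧ dy + (x - 3*z) dx ∧ dz + (y - 3*z) dy ∧ dz.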